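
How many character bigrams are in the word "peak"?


Word: "peak" (length 4)
Number of 2-grams = length - 2 + 1 = 4 - 2 + 1
= 3


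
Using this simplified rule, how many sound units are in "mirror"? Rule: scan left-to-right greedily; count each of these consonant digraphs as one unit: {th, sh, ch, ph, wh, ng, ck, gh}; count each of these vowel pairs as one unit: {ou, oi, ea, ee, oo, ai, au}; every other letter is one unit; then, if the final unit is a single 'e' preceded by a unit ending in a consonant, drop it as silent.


Word: "mirror" (6 letters)
Left-to-right scan:
  [1] 'm' (letter)
  [2] 'i' (letter)
  [3] 'r' (letter)
  [4] 'r' (letter)
  [5] 'o' (letter)
  [6] 'r' (letter)
Units from scan: 6
Sound units = 6 units


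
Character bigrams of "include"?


Word: "include" (length 7)
Number of bigrams = 7 - 2 + 1 = 6
  Position 0: "in"
  Position 1: "nc"
  Position 2: "cl"
  Position 3: "lu"
  Position 4: "ud"
  Position 5: "de"
Bigrams = "in", "nc", "cl", "lu", "ud", "de"


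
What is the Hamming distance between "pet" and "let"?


Comparing character by character (same length = 3):
  Pos 0: 'p' vs 'l' !=
  Pos 1: 'e' vs 'e' =
  Pos 2: 't' vs 't' =
Hamming distance = 1


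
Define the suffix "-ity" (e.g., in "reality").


Suffix: -ity
Example: reality (real + -ity)
Meaning = quality of


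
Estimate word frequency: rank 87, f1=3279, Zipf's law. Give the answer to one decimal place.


Zipf's law: f(r) = f(1) / r
f(1) = 3279
f(87) = 3279 / 87
= 37.7 occurrences


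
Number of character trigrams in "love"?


Word: "love" (length 4)
Number of 3-grams = length - 3 + 1 = 4 - 3 + 1
= 2


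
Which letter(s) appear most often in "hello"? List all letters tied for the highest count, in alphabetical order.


Word: "hello"
Letter counts:
  'e': 1
  'h': 1
  'l': 2
  'o': 1
Maximum count = 2
Most frequent = 'l' (2 times each)


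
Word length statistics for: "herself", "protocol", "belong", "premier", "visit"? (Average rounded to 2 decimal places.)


Lengths: "herself"=7, "protocol"=8, "belong"=6, "premier"=7, "visit"=5
Sum = 33, Count = 5
Average = 33/5 = 6.60
= avg=6.60, min=5, max=8


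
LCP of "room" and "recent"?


Word 1: "room"
Word 2: "recent"
Comparing from start:
  Pos 0: 'r' == 'r'
  Pos 1: 'o' != 'e' (stop)
LCP = "r" (length 1)


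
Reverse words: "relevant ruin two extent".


Original: "relevant ruin two extent"
Words (1..n): relevant | ruin | two | extent
Reversed (n..1): extent | two | ruin | relevant
Result = "extent two ruin relevant"


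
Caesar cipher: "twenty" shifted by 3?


Word: "twenty"
Shift: 3
Each letter → (letter + shift) mod 26:
  't' (19) + 3 = 22 → 'w'
  'w' (22) + 3 = 25 → 'z'
  'e' (4) + 3 = 7 → 'h'
  'n' (13) + 3 = 16 → 'q'
  't' (19) + 3 = 22 → 'w'
  'y' (24) + 3 = 1 → 'b'
Result = "wzhqwb"


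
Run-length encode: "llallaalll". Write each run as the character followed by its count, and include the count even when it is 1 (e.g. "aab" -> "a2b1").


String: "llallaalll"
Scanning for consecutive runs:
  'l' x 2
  'a' x 1
  'l' x 2
  'a' x 2
  'l' x 3
RLE = "l2a1l2a2l3"


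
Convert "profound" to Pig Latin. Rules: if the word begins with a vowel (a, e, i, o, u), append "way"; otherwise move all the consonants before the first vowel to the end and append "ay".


Word: "profound"
Starts with consonant(s) → move to end, add 'ay'
Consonant cluster: "pr"
Pig Latin = "ofoundpray"


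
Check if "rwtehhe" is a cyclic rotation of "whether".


Word: "whether", Candidate: "rwtehhe"
Method: check if candidate is substring of word+word
"whetherwhether" contains "rwtehhe"? No
Is rotation = No


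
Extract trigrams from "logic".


Word: "logic" (length 5)
Number of trigrams = 5 - 3 + 1 = 3
  Position 0: "log"
  Position 1: "ogi"
  Position 2: "gic"
Trigrams = "log", "ogi", "gic"


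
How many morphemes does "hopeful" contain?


Word: "hopeful"
Morphemes: hope + -ful
Each morpheme carries meaning
= 2 morphemes


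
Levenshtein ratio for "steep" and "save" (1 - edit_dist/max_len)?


Word 1: "steep" (length 5)
Word 2: "save" (length 4)
One optimal edit sequence:
  1. keep 's'
  2. substitute 't' -> 'a'  (+1)
  3. substitute 'e' -> 'v'  (+1)
  4. keep 'e'
  5. delete 'p'  (+1)
Edit distance = 3
Max length = max(5, 4) = 5
Similarity = 1 - 3/5
= 0.4000


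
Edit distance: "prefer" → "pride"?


Word 1: "prefer" (length 6)
Word 2: "pride" (length 5)
One optimal edit sequence (insert/delete/substitute each cost 1):
  1. keep 'p'
  2. keep 'r'
  3. substitute 'e' -> 'i'  (+1)
  4. substitute 'f' -> 'd'  (+1)
  5. keep 'e'
  6. delete 'r'  (+1)
Total edit operations: 3
Edit distance = 3


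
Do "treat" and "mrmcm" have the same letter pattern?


Pattern of "treat": [0, 1, 2, 3, 0]
Pattern of "mrmcm": [0, 1, 0, 2, 0]
Patterns do not match
Same pattern = No


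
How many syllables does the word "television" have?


Word: "television"
Syllable breakdown: tel | e | vi | sion
Counting: 4 parts
= 4 syllables


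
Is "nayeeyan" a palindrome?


Word: "nayeeyan"
Reversed: "nayeeyan"
Forward == Backward? nayeeyan == nayeeyan
Palindrome = Yes


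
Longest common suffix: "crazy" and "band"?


Word 1: "crazy"
Word 2: "band"
Comparing from end:
  Pos -1: 'y' != 'd' (stop)
LCS = "" (length 0)


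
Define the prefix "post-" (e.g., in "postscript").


Prefix: post-
As in: postscript -> post- + script
Meaning = after


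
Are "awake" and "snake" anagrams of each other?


Word 1: "awake" → sorted: aaekw
Word 2: "snake" → sorted: aekns
Same letters? aaekw != aekns
Anagram = No


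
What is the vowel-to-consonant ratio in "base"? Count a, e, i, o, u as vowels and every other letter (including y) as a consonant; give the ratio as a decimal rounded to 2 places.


Word: "base"
Vowels (a,e,i,o,u): 2
Consonants: 2
Ratio = 2/2
= 1.00


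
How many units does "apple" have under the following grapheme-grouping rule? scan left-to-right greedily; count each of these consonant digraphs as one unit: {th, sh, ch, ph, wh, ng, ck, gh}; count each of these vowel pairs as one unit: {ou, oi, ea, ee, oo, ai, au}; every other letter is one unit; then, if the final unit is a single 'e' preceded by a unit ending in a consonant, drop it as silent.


Word: "apple" (5 letters)
Left-to-right scan:
  (1) 'a' (letter)
  (2) 'p' (letter)
  (3) 'p' (letter)
  (4) 'l' (letter)
  (5) 'e' (letter)
Units from scan: 5
Final unit is 'e' after a consonant -> drop as silent (-1)
Sound units = 4 units


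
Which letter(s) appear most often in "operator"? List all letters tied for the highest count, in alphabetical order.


Word: "operator"
Letter counts:
  'a': 1
  'e': 1
  'o': 2
  'p': 1
  'r': 2
  't': 1
Maximum count = 2
Most frequent = 'o', 'r' (2 times each)


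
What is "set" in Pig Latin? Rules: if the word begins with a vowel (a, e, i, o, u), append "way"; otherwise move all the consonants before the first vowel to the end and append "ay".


Word: "set"
Starts with consonant(s) → move to end, add 'ay'
Consonant cluster: "s"
Pig Latin = "etsay"


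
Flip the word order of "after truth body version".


Original: "after truth body version"
Words (1..n): after | truth | body | version
Reversed (n..1): version | body | truth | after
Result = "version body truth after"


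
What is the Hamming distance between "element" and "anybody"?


Comparing character by character (same length = 7):
  Pos 0: 'e' vs 'a' !=
  Pos 1: 'l' vs 'n' !=
  Pos 2: 'e' vs 'y' !=
  Pos 3: 'm' vs 'b' !=
  Pos 4: 'e' vs 'o' !=
  Pos 5: 'n' vs 'd' !=
  Pos 6: 't' vs 'y' !=
Hamming distance = 7


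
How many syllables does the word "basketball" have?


Word: "basketball"
Syllable breakdown: bas-ket-ball
Counting: 3 parts
= 3 syllables


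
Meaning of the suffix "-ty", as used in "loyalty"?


Suffix: -ty
Example: loyalty (loyal + -ty)
Meaning = quality of


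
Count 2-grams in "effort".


Word: "effort" (length 6)
Number of 2-grams = length - 2 + 1 = 6 - 2 + 1
= 5


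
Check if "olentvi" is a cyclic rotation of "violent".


Word: "violent", Candidate: "olentvi"
Method: check if candidate is substring of word+word
"violentviolent" contains "olentvi"? Yes
Is rotation = Yes


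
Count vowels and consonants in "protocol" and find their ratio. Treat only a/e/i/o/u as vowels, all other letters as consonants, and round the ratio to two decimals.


Word: "protocol"
Vowels (a,e,i,o,u): 3
Consonants: 5
Ratio = 3/5
= 0.60


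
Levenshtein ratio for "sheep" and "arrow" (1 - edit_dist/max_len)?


Word 1: "sheep" (length 5)
Word 2: "arrow" (length 5)
One optimal edit sequence:
  1. substitute 's' -> 'a'  (+1)
  2. substitute 'h' -> 'r'  (+1)
  3. substitute 'e' -> 'r'  (+1)
  4. substitute 'e' -> 'o'  (+1)
  5. substitute 'p' -> 'w'  (+1)
Edit distance = 5
Max length = max(5, 5) = 5
Similarity = 1 - 5/5
= 0.0000


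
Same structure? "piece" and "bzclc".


Pattern of "piece": [0, 1, 2, 3, 2]
Pattern of "bzclc": [0, 1, 2, 3, 2]
Patterns match
Same pattern = Yes


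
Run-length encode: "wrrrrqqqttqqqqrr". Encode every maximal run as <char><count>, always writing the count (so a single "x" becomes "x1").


String: "wrrrrqqqttqqqqrr"
Scanning for consecutive runs:
  'w' x 1
  'r' x 4
  'q' x 3
  't' x 2
  'q' x 4
  'r' x 2
RLE = "w1r4q3t2q4r2"


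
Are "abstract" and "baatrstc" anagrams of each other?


Word 1: "abstract" → sorted: aabcrstt
Word 2: "baatrstc" → sorted: aabcrstt
Same letters? aabcrstt == aabcrstt
Anagram = Yes


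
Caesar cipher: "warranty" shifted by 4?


Word: "warranty"
Shift: 4
Each letter → (letter + shift) mod 26:
  'w' (22) + 4 = 0 → 'a'
  'a' (0) + 4 = 4 → 'e'
  'r' (17) + 4 = 21 → 'v'
  'r' (17) + 4 = 21 → 'v'
  'a' (0) + 4 = 4 → 'e'
  'n' (13) + 4 = 17 → 'r'
  't' (19) + 4 = 23 → 'x'
  'y' (24) + 4 = 2 → 'c'
Result = "aevverxc"


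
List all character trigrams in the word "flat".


Word: "flat" (length 4)
Number of trigrams = 4 - 3 + 1 = 2
  Position 0: "fla"
  Position 1: "lat"
Trigrams = "fla", "lat"


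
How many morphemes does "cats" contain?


Word: "cats"
Morphemes: cat + -s
Each morpheme carries meaning
= 2 morphemes


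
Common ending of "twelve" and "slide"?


Word 1: "twelve"
Word 2: "slide"
Comparing from end:
  Pos -1: 'e' == 'e'
  Pos -2: 'v' != 'd' (stop)
LCS = "e" (length 1)


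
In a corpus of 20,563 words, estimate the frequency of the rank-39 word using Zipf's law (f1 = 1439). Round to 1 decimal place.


Zipf's law: f(r) = f(1) / r
f(1) = 1439
f(39) = 1439 / 39
= 36.9 occurrences


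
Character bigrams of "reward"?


Word: "reward" (length 6)
Number of bigrams = 6 - 2 + 1 = 5
  Position 0: "re"
  Position 1: "ew"
  Position 2: "wa"
  Position 3: "ar"
  Position 4: "rd"
Bigrams = "re", "ew", "wa", "ar", "rd"


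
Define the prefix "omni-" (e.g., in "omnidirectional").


Prefix: omni-
Example: omnidirectional (omni- + directional)
Meaning = all


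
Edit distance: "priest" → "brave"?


Word 1: "priest" (length 6)
Word 2: "brave" (length 5)
One optimal edit sequence (insert/delete/substitute each cost 1):
  1. substitute 'p' -> 'b'  (+1)
  2. keep 'r'
  3. delete 'i'  (+1)
  4. substitute 'e' -> 'a'  (+1)
  5. substitute 's' -> 'v'  (+1)
  6. substitute 't' -> 'e'  (+1)
Total edit operations: 5
Edit distance = 5


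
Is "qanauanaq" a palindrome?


Word: "qanauanaq"
Reversed: "qanauanaq"
Forward == Backward? qanauanaq == qanauanaq
Palindrome = Yes


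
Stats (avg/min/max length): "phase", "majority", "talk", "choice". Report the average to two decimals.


Lengths: "phase"=5, "majority"=8, "talk"=4, "choice"=6
Sum = 23, Count = 4
Average = 23/4 = 5.75
= avg=5.75, min=4, max=8


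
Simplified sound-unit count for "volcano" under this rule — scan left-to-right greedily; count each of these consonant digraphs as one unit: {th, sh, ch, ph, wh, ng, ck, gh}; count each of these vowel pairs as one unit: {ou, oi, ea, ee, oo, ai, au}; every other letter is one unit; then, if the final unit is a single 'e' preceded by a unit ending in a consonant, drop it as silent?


Word: "volcano" (7 letters)
Left-to-right scan:
  1. 'v' (letter)
  2. 'o' (letter)
  3. 'l' (letter)
  4. 'c' (letter)
  5. 'a' (letter)
  6. 'n' (letter)
  7. 'o' (letter)
Units from scan: 7
Sound units = 7 units


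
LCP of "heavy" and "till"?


Word 1: "heavy"
Word 2: "till"
Comparing from start:
  Pos 0: 'h' != 't' (stop)
LCP = "" (length 0)


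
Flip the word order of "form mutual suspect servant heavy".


Original: "form mutual suspect servant heavy"
Words (1..n): form | mutual | suspect | servant | heavy
Reversed (n..1): heavy | servant | suspect | mutual | form
Result = "heavy servant suspect mutual form"


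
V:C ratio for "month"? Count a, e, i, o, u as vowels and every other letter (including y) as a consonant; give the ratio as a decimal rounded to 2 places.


Word: "month"
Vowels (a,e,i,o,u): 1
Consonants: 4
Ratio = 1/4
= 0.25


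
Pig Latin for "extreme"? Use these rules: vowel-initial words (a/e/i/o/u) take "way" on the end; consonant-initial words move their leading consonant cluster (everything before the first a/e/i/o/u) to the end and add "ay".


Word: "extreme"
Starts with vowel → add 'way'
Pig Latin = "extremeway"


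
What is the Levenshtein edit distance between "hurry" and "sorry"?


Word 1: "hurry" (length 5)
Word 2: "sorry" (length 5)
One optimal edit sequence (insert/delete/substitute each cost 1):
  1. substitute 'h' -> 's'  (+1)
  2. substitute 'u' -> 'o'  (+1)
  3. keep 'r'
  4. keep 'r'
  5. keep 'y'
Total edit operations: 2
Edit distance = 2


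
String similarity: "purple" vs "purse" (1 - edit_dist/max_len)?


Word 1: "purple" (length 6)
Word 2: "purse" (length 5)
One optimal edit sequence:
  1. keep 'p'
  2. keep 'u'
  3. keep 'r'
  4. delete 'p'  (+1)
  5. substitute 'l' -> 's'  (+1)
  6. keep 'e'
Edit distance = 2
Max length = max(6, 5) = 6
Similarity = 1 - 2/6
= 0.6667


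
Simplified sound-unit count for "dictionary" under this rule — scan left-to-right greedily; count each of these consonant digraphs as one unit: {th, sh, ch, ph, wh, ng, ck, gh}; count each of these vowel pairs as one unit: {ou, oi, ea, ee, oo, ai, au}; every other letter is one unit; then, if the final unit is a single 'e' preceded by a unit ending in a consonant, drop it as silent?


Word: "dictionary" (10 letters)
Left-to-right scan:
  (1) 'd' (letter)
  (2) 'i' (letter)
  (3) 'c' (letter)
  (4) 't' (letter)
  (5) 'i' (letter)
  (6) 'o' (letter)
  (7) 'n' (letter)
  (8) 'a' (letter)
  (9) 'r' (letter)
  (10) 'y' (letter)
Units from scan: 10
Sound units = 10 units


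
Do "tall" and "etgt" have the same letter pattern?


Pattern of "tall": [0, 1, 2, 2]
Pattern of "etgt": [0, 1, 2, 1]
Patterns do not match
Same pattern = No


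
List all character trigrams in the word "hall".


Word: "hall" (length 4)
Number of trigrams = 4 - 3 + 1 = 2
  Position 0: "hal"
  Position 1: "all"
Trigrams = "hal", "all"


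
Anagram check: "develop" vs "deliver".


Word 1: "develop" → sorted: deelopv
Word 2: "deliver" → sorted: deeilrv
Same letters? deelopv != deeilrv
Anagram = No


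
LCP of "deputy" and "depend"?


Word 1: "deputy"
Word 2: "depend"
Comparing from start:
  Pos 0: 'd' == 'd'
  Pos 1: 'e' == 'e'
  Pos 2: 'p' == 'p'
  Pos 3: 'u' != 'e' (stop)
LCP = "dep" (length 3)


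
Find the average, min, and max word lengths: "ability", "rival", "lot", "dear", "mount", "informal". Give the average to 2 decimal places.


Lengths: "ability"=7, "rival"=5, "lot"=3, "dear"=4, "mount"=5, "informal"=8
Sum = 32, Count = 6
Average = 32/6 = 5.33
= avg=5.33, min=3, max=8


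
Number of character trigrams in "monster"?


Word: "monster" (length 7)
Number of 3-grams = length - 3 + 1 = 7 - 3 + 1
= 5


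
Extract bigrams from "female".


Word: "female" (length 6)
Number of bigrams = 6 - 2 + 1 = 5
  Position 0: "fe"
  Position 1: "em"
  Position 2: "ma"
  Position 3: "al"
  Position 4: "le"
Bigrams = "fe", "em", "ma", "al", "le"


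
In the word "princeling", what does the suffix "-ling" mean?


Suffix: -ling
Example: princeling (prince + -ling)
Meaning = small / young


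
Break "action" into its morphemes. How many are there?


Word: "action"
Morphemes: act + -ion
Each morpheme carries meaning
= 2 morphemes


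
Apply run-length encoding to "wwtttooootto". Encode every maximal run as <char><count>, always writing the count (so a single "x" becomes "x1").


String: "wwtttooootto"
Scanning for consecutive runs:
  'w' x 2
  't' x 3
  'o' x 4
  't' x 2
  'o' x 1
RLE = "w2t3o4t2o1"


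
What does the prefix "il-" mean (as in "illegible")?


Prefix: il-
Example: illegible = il- + legible
Meaning = not


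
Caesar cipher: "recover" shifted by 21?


Word: "recover"
Shift: 21
Each letter → (letter + shift) mod 26:
  'r' (17) + 21 = 12 → 'm'
  'e' (4) + 21 = 25 → 'z'
  'c' (2) + 21 = 23 → 'x'
  'o' (14) + 21 = 9 → 'j'
  'v' (21) + 21 = 16 → 'q'
  'e' (4) + 21 = 25 → 'z'
  'r' (17) + 21 = 12 → 'm'
Result = "mzxjqzm"


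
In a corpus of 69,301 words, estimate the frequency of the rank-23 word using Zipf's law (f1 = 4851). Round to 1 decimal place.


Zipf's law: f(r) = f(1) / r
f(1) = 4851
f(23) = 4851 / 23
= 210.9 occurrences


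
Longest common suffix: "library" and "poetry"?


Word 1: "library"
Word 2: "poetry"
Comparing from end:
  Pos -1: 'y' == 'y'
  Pos -2: 'r' == 'r'
  Pos -3: 'a' != 't' (stop)
LCS = "ry" (length 2)


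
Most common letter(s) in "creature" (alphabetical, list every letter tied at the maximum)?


Word: "creature"
Letter counts:
  'a': 1
  'c': 1
  'e': 2
  'r': 2
  't': 1
  'u': 1
Maximum count = 2
Most frequent = 'e', 'r' (2 times each)


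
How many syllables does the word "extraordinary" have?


Word: "extraordinary"
Syllable breakdown: ex | traor | di | nar | y
Counting: 5 parts
= 5 syllables


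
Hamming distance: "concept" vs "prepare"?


Comparing character by character (same length = 7):
  Pos 0: 'c' vs 'p' !=
  Pos 1: 'o' vs 'r' !=
  Pos 2: 'n' vs 'e' !=
  Pos 3: 'c' vs 'p' !=
  Pos 4: 'e' vs 'a' !=
  Pos 5: 'p' vs 'r' !=
  Pos 6: 't' vs 'e' !=
Hamming distance = 7


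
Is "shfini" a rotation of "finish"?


Word: "finish", Candidate: "shfini"
Method: check if candidate is substring of word+word
"finishfinish" contains "shfini"? Yes
Is rotation = Yes


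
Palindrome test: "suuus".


Word: "suuus"
Reversed: "suuus"
Forward == Backward? suuus == suuus
Palindrome = Yes


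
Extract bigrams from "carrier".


Word: "carrier" (length 7)
Number of bigrams = 7 - 2 + 1 = 6
  Position 0: "ca"
  Position 1: "ar"
  Position 2: "rr"
  Position 3: "ri"
  Position 4: "ie"
  Position 5: "er"
Bigrams = "ca", "ar", "rr", "ri", "ie", "er"


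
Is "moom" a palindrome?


Word: "moom"
Reversed: "moom"
Forward == Backward? moom == moom
Palindrome = Yes


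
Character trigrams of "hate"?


Word: "hate" (length 4)
Number of trigrams = 4 - 3 + 1 = 2
  Position 0: "hat"
  Position 1: "ate"
Trigrams = "hat", "ate"


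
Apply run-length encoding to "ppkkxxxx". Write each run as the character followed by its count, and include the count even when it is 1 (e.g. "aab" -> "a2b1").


String: "ppkkxxxx"
Scanning for consecutive runs:
  'p' x 2
  'k' x 2
  'x' x 4
RLE = "p2k2x4"


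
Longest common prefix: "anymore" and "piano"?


Word 1: "anymore"
Word 2: "piano"
Comparing from start:
  Pos 0: 'a' != 'p' (stop)
LCP = "" (length 0)


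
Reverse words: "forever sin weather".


Original: "forever sin weather"
Words (1..n): forever | sin | weather
Reversed (n..1): weather | sin | forever
Result = "weather sin forever"


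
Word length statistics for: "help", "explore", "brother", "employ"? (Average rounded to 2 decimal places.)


Lengths: "help"=4, "explore"=7, "brother"=7, "employ"=6
Sum = 24, Count = 4
Average = 24/4 = 6.00
= avg=6.00, min=4, max=7


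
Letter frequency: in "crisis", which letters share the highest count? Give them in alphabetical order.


Word: "crisis"
Letter counts:
  'c': 1
  'i': 2
  'r': 1
  's': 2
Maximum count = 2
Most frequent = 'i', 's' (2 times each)


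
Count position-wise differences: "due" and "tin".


Comparing character by character (same length = 3):
  Pos 0: 'd' vs 't' !=
  Pos 1: 'u' vs 'i' !=
  Pos 2: 'e' vs 'n' !=
Hamming distance = 3


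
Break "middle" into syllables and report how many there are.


Word: "middle"
Syllable breakdown: mid | dle
Counting: 2 parts
= 2 syllables


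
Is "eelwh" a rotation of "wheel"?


Word: "wheel", Candidate: "eelwh"
Method: check if candidate is substring of word+word
"wheelwheel" contains "eelwh"? Yes
Is rotation = Yes


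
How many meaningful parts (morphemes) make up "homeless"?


Word: "homeless"
Morphemes: home / -less
Each morpheme carries meaning
= 2 morphemes


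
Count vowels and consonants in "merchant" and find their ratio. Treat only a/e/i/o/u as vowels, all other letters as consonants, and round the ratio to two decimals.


Word: "merchant"
Vowels (a,e,i,o,u): 2
Consonants: 6
Ratio = 2/6
= 0.33


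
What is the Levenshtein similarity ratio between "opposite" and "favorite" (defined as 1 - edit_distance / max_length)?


Word 1: "opposite" (length 8)
Word 2: "favorite" (length 8)
One optimal edit sequence:
  1. substitute 'o' -> 'f'  (+1)
  2. substitute 'p' -> 'a'  (+1)
  3. substitute 'p' -> 'v'  (+1)
  4. keep 'o'
  5. substitute 's' -> 'r'  (+1)
  6. keep 'i'
  7. keep 't'
  8. keep 'e'
Edit distance = 4
Max length = max(8, 8) = 8
Similarity = 1 - 4/8
= 0.5000


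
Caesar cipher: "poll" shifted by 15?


Word: "poll"
Shift: 15
Each letter → (letter + shift) mod 26:
  'p' (15) + 15 = 4 → 'e'
  'o' (14) + 15 = 3 → 'd'
  'l' (11) + 15 = 0 → 'a'
  'l' (11) + 15 = 0 → 'a'
Result = "edaa"


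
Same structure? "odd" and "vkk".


Pattern of "odd": [0, 1, 1]
Pattern of "vkk": [0, 1, 1]
Patterns match
Same pattern = Yes


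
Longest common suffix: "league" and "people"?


Word 1: "league"
Word 2: "people"
Comparing from end:
  Pos -1: 'e' == 'e'
  Pos -2: 'u' != 'l' (stop)
LCS = "e" (length 1)


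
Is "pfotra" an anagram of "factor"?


Word 1: "factor" → sorted: acfort
Word 2: "pfotra" → sorted: afoprt
Same letters? acfort != afoprt
Anagram = No


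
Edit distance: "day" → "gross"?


Word 1: "day" (length 3)
Word 2: "gross" (length 5)
One optimal edit sequence (insert/delete/substitute each cost 1):
  1. insert 'g'  (+1)
  2. insert 'r'  (+1)
  3. substitute 'd' -> 'o'  (+1)
  4. substitute 'a' -> 's'  (+1)
  5. substitute 'y' -> 's'  (+1)
Total edit operations: 5
Edit distance = 5


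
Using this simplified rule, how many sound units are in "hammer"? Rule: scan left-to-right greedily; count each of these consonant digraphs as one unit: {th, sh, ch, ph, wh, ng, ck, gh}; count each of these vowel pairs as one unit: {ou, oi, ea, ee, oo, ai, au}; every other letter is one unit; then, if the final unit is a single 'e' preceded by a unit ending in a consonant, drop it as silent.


Word: "hammer" (6 letters)
Left-to-right scan:
  [1] 'h' (letter)
  [2] 'a' (letter)
  [3] 'm' (letter)
  [4] 'm' (letter)
  [5] 'e' (letter)
  [6] 'r' (letter)
Units from scan: 6
Sound units = 6 units


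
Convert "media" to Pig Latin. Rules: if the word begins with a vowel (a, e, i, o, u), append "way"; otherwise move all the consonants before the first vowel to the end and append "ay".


Word: "media"
Starts with consonant(s) → move to end, add 'ay'
Consonant cluster: "m"
Pig Latin = "ediamay"


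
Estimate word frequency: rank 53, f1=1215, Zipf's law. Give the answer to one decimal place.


Zipf's law: f(r) = f(1) / r
f(1) = 1215
f(53) = 1215 / 53
= 22.9 occurrences


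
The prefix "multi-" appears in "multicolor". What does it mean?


Prefix: multi-
Example: multicolor = multi- + color
Meaning = many


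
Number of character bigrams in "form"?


Word: "form" (length 4)
Number of 2-grams = length - 2 + 1 = 4 - 2 + 1
= 3


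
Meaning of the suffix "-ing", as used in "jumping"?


Suffix: -ing
Example: jumping = jump + -ing
Meaning = present participle


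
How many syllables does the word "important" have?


Word: "important"
Syllable breakdown: im · por · tant
Counting: 3 parts
= 3 syllables


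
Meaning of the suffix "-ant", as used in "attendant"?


Suffix: -ant
Example: attendant = attend + -ant
Meaning = one who / that which


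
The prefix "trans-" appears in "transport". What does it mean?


Prefix: trans-
As in: transport -> trans- + port
Meaning = across


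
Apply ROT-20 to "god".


Word: "god"
Shift: 20
Each letter → (letter + shift) mod 26:
  'g' (6) + 20 = 0 → 'a'
  'o' (14) + 20 = 8 → 'i'
  'd' (3) + 20 = 23 → 'x'
Result = "aix"


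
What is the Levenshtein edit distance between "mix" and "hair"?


Word 1: "mix" (length 3)
Word 2: "hair" (length 4)
One optimal edit sequence (insert/delete/substitute each cost 1):
  1. insert 'h'  (+1)
  2. substitute 'm' -> 'a'  (+1)
  3. keep 'i'
  4. substitute 'x' -> 'r'  (+1)
Total edit operations: 3
Edit distance = 3


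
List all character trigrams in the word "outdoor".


Word: "outdoor" (length 7)
Number of trigrams = 7 - 3 + 1 = 5
  Position 0: "out"
  Position 1: "utd"
  Position 2: "tdo"
  Position 3: "doo"
  Position 4: "oor"
Trigrams = "out", "utd", "tdo", "doo", "oor"


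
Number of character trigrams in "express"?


Word: "express" (length 7)
Number of 3-grams = length - 3 + 1 = 7 - 3 + 1
= 5


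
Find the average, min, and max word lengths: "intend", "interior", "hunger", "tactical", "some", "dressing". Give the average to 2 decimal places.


Lengths: "intend"=6, "interior"=8, "hunger"=6, "tactical"=8, "some"=4, "dressing"=8
Sum = 40, Count = 6
Average = 40/6 = 6.67
= avg=6.67, min=4, max=8


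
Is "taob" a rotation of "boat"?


Word: "boat", Candidate: "taob"
Method: check if candidate is substring of word+word
"boatboat" contains "taob"? No
Is rotation = No


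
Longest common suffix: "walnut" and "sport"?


Word 1: "walnut"
Word 2: "sport"
Comparing from end:
  Pos -1: 't' == 't'
  Pos -2: 'u' != 'r' (stop)
LCS = "t" (length 1)


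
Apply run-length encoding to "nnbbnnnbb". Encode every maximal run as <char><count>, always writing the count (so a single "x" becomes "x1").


String: "nnbbnnnbb"
Scanning for consecutive runs:
  'n' x 2
  'b' x 2
  'n' x 3
  'b' x 2
RLE = "n2b2n3b2"


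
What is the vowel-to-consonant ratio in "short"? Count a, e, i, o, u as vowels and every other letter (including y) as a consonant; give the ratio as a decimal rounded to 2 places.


Word: "short"
Vowels (a,e,i,o,u): 1
Consonants: 4
Ratio = 1/4
= 0.25


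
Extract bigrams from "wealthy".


Word: "wealthy" (length 7)
Number of bigrams = 7 - 2 + 1 = 6
  Position 0: "we"
  Position 1: "ea"
  Position 2: "al"
  Position 3: "lt"
  Position 4: "th"
  Position 5: "hy"
Bigrams = "we", "ea", "al", "lt", "th", "hy"


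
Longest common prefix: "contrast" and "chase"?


Word 1: "contrast"
Word 2: "chase"
Comparing from start:
  Pos 0: 'c' == 'c'
  Pos 1: 'o' != 'h' (stop)
LCP = "c" (length 1)


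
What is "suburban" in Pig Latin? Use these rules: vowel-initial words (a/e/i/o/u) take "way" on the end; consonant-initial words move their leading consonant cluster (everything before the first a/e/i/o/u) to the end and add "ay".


Word: "suburban"
Starts with consonant(s) → move to end, add 'ay'
Consonant cluster: "s"
Pig Latin = "uburbansay"


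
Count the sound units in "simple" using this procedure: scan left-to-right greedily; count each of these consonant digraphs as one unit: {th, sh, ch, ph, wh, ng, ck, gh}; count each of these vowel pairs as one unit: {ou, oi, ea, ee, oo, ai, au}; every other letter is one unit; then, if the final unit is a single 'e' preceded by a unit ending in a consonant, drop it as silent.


Word: "simple" (6 letters)
Left-to-right scan:
  1. 's' (letter)
  2. 'i' (letter)
  3. 'm' (letter)
  4. 'p' (letter)
  5. 'l' (letter)
  6. 'e' (letter)
Units from scan: 6
Final unit is 'e' after a consonant -> drop as silent (-1)
Sound units = 5 units


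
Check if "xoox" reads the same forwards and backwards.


Word: "xoox"
Reversed: "xoox"
Forward == Backward? xoox == xoox
Palindrome = Yes


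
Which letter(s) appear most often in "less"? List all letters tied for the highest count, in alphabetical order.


Word: "less"
Letter counts:
  'e': 1
  'l': 1
  's': 2
Maximum count = 2
Most frequent = 's' (2 times each)


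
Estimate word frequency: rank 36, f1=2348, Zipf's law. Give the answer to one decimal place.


Zipf's law: f(r) = f(1) / r
f(1) = 2348
f(36) = 2348 / 36
= 65.2 occurrences


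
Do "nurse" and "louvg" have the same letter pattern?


Pattern of "nurse": [0, 1, 2, 3, 4]
Pattern of "louvg": [0, 1, 2, 3, 4]
Patterns match
Same pattern = Yes


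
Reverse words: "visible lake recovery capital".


Original: "visible lake recovery capital"
Words (1..n): visible | lake | recovery | capital
Reversed (n..1): capital | recovery | lake | visible
Result = "capital recovery lake visible"


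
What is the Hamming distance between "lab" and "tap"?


Comparing character by character (same length = 3):
  Pos 0: 'l' vs 't' !=
  Pos 1: 'a' vs 'a' =
  Pos 2: 'b' vs 'p' !=
Hamming distance = 2


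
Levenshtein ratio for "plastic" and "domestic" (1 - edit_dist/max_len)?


Word 1: "plastic" (length 7)
Word 2: "domestic" (length 8)
One optimal edit sequence:
  1. insert 'd'  (+1)
  2. substitute 'p' -> 'o'  (+1)
  3. substitute 'l' -> 'm'  (+1)
  4. substitute 'a' -> 'e'  (+1)
  5. keep 's'
  6. keep 't'
  7. keep 'i'
  8. keep 'c'
Edit distance = 4
Max length = max(7, 8) = 8
Similarity = 1 - 4/8
= 0.5000


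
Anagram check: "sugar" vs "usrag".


Word 1: "sugar" → sorted: agrsu
Word 2: "usrag" → sorted: agrsu
Same letters? agrsu == agrsu
Anagram = Yes


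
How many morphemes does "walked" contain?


Word: "walked"
Morphemes: walk + -ed
Each morpheme carries meaning
= 2 morphemes


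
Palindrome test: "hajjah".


Word: "hajjah"
Reversed: "hajjah"
Forward == Backward? hajjah == hajjah
Palindrome = Yes


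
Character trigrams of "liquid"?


Word: "liquid" (length 6)
Number of trigrams = 6 - 3 + 1 = 4
  Position 0: "liq"
  Position 1: "iqu"
  Position 2: "qui"
  Position 3: "uid"
Trigrams = "liq", "iqu", "qui", "uid"


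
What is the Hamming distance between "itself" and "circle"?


Comparing character by character (same length = 6):
  Pos 0: 'i' vs 'c' !=
  Pos 1: 't' vs 'i' !=
  Pos 2: 's' vs 'r' !=
  Pos 3: 'e' vs 'c' !=
  Pos 4: 'l' vs 'l' =
  Pos 5: 'f' vs 'e' !=
Hamming distance = 5


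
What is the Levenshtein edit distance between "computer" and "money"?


Word 1: "computer" (length 8)
Word 2: "money" (length 5)
One optimal edit sequence (insert/delete/substitute each cost 1):
  1. delete 'c'  (+1)
  2. delete 'o'  (+1)
  3. keep 'm'
  4. delete 'p'  (+1)
  5. substitute 'u' -> 'o'  (+1)
  6. substitute 't' -> 'n'  (+1)
  7. keep 'e'
  8. substitute 'r' -> 'y'  (+1)
Total edit operations: 6
Edit distance = 6


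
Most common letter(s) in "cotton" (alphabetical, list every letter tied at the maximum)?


Word: "cotton"
Letter counts:
  'c': 1
  'n': 1
  'o': 2
  't': 2
Maximum count = 2
Most frequent = 'o', 't' (2 times each)


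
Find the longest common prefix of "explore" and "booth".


Word 1: "explore"
Word 2: "booth"
Comparing from start:
  Pos 0: 'e' != 'b' (stop)
LCP = "" (length 0)


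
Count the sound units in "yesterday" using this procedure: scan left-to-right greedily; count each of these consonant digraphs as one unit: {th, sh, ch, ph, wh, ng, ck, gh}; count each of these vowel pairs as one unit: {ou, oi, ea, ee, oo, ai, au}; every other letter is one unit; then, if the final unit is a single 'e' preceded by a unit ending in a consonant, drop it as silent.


Word: "yesterday" (9 letters)
Left-to-right scan:
  [1] 'y' (letter)
  [2] 'e' (letter)
  [3] 's' (letter)
  [4] 't' (letter)
  [5] 'e' (letter)
  [6] 'r' (letter)
  [7] 'd' (letter)
  [8] 'a' (letter)
  [9] 'y' (letter)
Units from scan: 9
Sound units = 9 units


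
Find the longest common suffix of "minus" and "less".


Word 1: "minus"
Word 2: "less"
Comparing from end:
  Pos -1: 's' == 's'
  Pos -2: 'u' != 's' (stop)
LCS = "s" (length 1)


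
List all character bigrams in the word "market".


Word: "market" (length 6)
Number of bigrams = 6 - 2 + 1 = 5
  Position 0: "ma"
  Position 1: "ar"
  Position 2: "rk"
  Position 3: "ke"
  Position 4: "et"
Bigrams = "ma", "ar", "rk", "ke", "et"


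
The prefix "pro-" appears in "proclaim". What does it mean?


Prefix: pro-
As in: proclaim -> pro- + claim
Meaning = forward / in favor of


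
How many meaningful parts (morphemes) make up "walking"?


Word: "walking"
Morphemes: walk | -ing
Each morpheme carries meaning
= 2 morphemes


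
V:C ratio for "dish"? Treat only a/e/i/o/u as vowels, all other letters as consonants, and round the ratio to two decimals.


Word: "dish"
Vowels (a,e,i,o,u): 1
Consonants: 3
Ratio = 1/3
= 0.33


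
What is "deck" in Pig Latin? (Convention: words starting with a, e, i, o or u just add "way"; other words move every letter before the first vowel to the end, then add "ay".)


Word: "deck"
Starts with consonant(s) → move to end, add 'ay'
Consonant cluster: "d"
Pig Latin = "eckday"


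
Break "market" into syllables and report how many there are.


Word: "market"
Syllable breakdown: mar · ket
Counting: 2 parts
= 2 syllables


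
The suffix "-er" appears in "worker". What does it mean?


Suffix: -er
Example: worker (work + -er)
Meaning = one who / more


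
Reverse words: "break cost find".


Original: "break cost find"
Words (1..n): break | cost | find
Reversed (n..1): find | cost | break
Result = "find cost break"


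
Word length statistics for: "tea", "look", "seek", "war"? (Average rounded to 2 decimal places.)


Lengths: "tea"=3, "look"=4, "seek"=4, "war"=3
Sum = 14, Count = 4
Average = 14/4 = 3.50
= avg=3.50, min=3, max=4


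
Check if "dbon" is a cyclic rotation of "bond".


Word: "bond", Candidate: "dbon"
Method: check if candidate is substring of word+word
"bondbond" contains "dbon"? Yes
Is rotation = Yes


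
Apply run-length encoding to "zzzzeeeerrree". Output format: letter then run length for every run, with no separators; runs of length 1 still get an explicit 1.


String: "zzzzeeeerrree"
Scanning for consecutive runs:
  'z' x 4
  'e' x 4
  'r' x 3
  'e' x 2
RLE = "z4e4r3e2"


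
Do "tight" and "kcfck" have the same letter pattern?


Pattern of "tight": [0, 1, 2, 3, 0]
Pattern of "kcfck": [0, 1, 2, 1, 0]
Patterns do not match
Same pattern = No


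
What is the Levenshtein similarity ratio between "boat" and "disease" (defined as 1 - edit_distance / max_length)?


Word 1: "boat" (length 4)
Word 2: "disease" (length 7)
One optimal edit sequence:
  1. insert 'd'  (+1)
  2. insert 'i'  (+1)
  3. substitute 'b' -> 's'  (+1)
  4. substitute 'o' -> 'e'  (+1)
  5. keep 'a'
  6. insert 's'  (+1)
  7. substitute 't' -> 'e'  (+1)
Edit distance = 6
Max length = max(4, 7) = 7
Similarity = 1 - 6/7
= 0.1429


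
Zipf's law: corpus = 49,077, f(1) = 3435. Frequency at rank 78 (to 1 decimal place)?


Zipf's law: f(r) = f(1) / r
f(1) = 3435
f(78) = 3435 / 78
= 44.0 occurrences


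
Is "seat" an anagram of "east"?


Word 1: "east" → sorted: aest
Word 2: "seat" → sorted: aest
Same letters? aest == aest
Anagram = Yes


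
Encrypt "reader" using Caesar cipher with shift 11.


Word: "reader"
Shift: 11
Each letter → (letter + shift) mod 26:
  'r' (17) + 11 = 2 → 'c'
  'e' (4) + 11 = 15 → 'p'
  'a' (0) + 11 = 11 → 'l'
  'd' (3) + 11 = 14 → 'o'
  'e' (4) + 11 = 15 → 'p'
  'r' (17) + 11 = 2 → 'c'
Result = "cplopc"


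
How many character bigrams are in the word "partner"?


Word: "partner" (length 7)
Number of 2-grams = length - 2 + 1 = 7 - 2 + 1
= 6


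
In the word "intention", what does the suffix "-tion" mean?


Suffix: -tion
Example: intention = intend + -tion, with a spelling change
Meaning = act or process


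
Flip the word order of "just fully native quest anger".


Original: "just fully native quest anger"
Words (1..n): just | fully | native | quest | anger
Reversed (n..1): anger | quest | native | fully | just
Result = "anger quest native fully just"


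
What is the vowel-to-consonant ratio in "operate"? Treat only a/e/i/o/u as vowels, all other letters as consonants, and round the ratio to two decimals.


Word: "operate"
Vowels (a,e,i,o,u): 4
Consonants: 3
Ratio = 4/3
= 1.33


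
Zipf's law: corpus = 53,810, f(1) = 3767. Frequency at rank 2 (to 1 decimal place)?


Zipf's law: f(r) = f(1) / r
f(1) = 3767
f(2) = 3767 / 2
= 1883.5 occurrences


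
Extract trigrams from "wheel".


Word: "wheel" (length 5)
Number of trigrams = 5 - 3 + 1 = 3
  Position 0: "whe"
  Position 1: "hee"
  Position 2: "eel"
Trigrams = "whe", "hee", "eel"


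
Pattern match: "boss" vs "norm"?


Pattern of "boss": [0, 1, 2, 2]
Pattern of "norm": [0, 1, 2, 3]
Patterns do not match
Same pattern = No


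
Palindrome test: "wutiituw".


Word: "wutiituw"
Reversed: "wutiituw"
Forward == Backward? wutiituw == wutiituw
Palindrome = Yes


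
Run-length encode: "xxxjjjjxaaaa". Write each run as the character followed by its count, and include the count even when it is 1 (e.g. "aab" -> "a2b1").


String: "xxxjjjjxaaaa"
Scanning for consecutive runs:
  'x' x 3
  'j' x 4
  'x' x 1
  'a' x 4
RLE = "x3j4x1a4"


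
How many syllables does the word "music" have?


Word: "music"
Syllable breakdown: mu | sic
Counting: 2 parts
= 2 syllables


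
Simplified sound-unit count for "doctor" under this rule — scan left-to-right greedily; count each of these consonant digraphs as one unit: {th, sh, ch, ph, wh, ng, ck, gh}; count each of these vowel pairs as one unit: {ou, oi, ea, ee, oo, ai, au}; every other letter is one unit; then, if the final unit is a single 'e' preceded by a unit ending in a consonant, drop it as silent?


Word: "doctor" (6 letters)
Left-to-right scan:
  [1] 'd' (letter)
  [2] 'o' (letter)
  [3] 'c' (letter)
  [4] 't' (letter)
  [5] 'o' (letter)
  [6] 'r' (letter)
Units from scan: 6
Sound units = 6 units


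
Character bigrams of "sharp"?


Word: "sharp" (length 5)
Number of bigrams = 5 - 2 + 1 = 4
  Position 0: "sh"
  Position 1: "ha"
  Position 2: "ar"
  Position 3: "rp"
Bigrams = "sh", "ha", "ar", "rp"


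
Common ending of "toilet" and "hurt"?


Word 1: "toilet"
Word 2: "hurt"
Comparing from end:
  Pos -1: 't' == 't'
  Pos -2: 'e' != 'r' (stop)
LCS = "t" (length 1)


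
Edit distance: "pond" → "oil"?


Word 1: "pond" (length 4)
Word 2: "oil" (length 3)
One optimal edit sequence (insert/delete/substitute each cost 1):
  1. delete 'p'  (+1)
  2. keep 'o'
  3. substitute 'n' -> 'i'  (+1)
  4. substitute 'd' -> 'l'  (+1)
Total edit operations: 3
Edit distance = 3


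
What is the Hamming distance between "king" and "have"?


Comparing character by character (same length = 4):
  Pos 0: 'k' vs 'h' !=
  Pos 1: 'i' vs 'a' !=
  Pos 2: 'n' vs 'v' !=
  Pos 3: 'g' vs 'e' !=
Hamming distance = 4


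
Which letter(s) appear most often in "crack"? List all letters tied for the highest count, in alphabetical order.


Word: "crack"
Letter counts:
  'a': 1
  'c': 2
  'k': 1
  'r': 1
Maximum count = 2
Most frequent = 'c' (2 times each)


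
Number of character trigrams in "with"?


Word: "with" (length 4)
Number of 3-grams = length - 3 + 1 = 4 - 3 + 1
= 2
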